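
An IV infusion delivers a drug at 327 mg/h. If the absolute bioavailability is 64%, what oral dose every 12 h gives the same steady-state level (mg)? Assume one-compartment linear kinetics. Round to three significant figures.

To maintain the same Css, the systemic dosing rate must be unchanged: F·D/τ = infusion rate.
D = rate × τ / F = 327 × 12 / 0.64 = 6131 mg

6130 mg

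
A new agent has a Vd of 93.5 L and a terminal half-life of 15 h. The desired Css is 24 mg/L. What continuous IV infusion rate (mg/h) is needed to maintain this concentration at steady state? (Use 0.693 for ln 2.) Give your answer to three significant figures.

104 mg/h

CL = 0.693 × Vd / t½ = 0.693 × 93.50 / 15 = 4.320 L/h
Infusion rate = CL × Css = 4.320 × 24 = 103.7 mg/h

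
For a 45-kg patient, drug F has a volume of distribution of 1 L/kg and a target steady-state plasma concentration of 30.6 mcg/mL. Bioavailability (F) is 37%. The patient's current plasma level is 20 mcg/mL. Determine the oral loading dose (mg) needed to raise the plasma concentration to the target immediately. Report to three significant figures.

1290 mg

Vd = 1 L/kg × 45 kg = 45.00 L
The loading dose fills Vd to the target concentration.
Concentration deficit ΔC = 30.6 − 20 = 10.60 mg/L
LD = Vd × ΔC / F = 45.00 × 10.60 / 0.37 = 1289 mg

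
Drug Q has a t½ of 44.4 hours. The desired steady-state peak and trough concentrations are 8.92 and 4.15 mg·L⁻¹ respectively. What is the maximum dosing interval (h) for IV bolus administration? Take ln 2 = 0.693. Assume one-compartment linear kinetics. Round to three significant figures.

k = 0.693 / t½ = 0.693 / 44.4 = 0.01561 h⁻¹
Between IV bolus doses, concentration decays as C = C₀·e^(−kτ), so C_peak/C_trough = e^(kτ).
τ_max = ln(C_peak/C_trough) / k = ln(8.92/4.15) / 0.01561 = 0.7652 / 0.01561 = 49.02 h

49.0 h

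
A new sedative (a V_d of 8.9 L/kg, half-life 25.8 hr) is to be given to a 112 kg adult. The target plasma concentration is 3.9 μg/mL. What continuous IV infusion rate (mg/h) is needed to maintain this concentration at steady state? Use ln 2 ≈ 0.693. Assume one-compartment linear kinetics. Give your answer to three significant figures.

Total Vd = 8.9 × 112 = 996.8 L
k = 0.693/25.8 = 0.02686 h⁻¹, so CL = k·Vd = 0.02686 × 996.8 = 26.77 L/h
Infusion rate = CL × Css = 26.77 × 3.9 = 104.4 mg/h

104 mg/h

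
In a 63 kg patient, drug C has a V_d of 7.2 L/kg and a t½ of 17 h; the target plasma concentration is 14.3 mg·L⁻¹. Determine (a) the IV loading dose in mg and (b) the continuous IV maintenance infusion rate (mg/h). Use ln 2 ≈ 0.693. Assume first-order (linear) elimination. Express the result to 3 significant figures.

(a) 6490 mg; (b) 264 mg/h

Vd(total) = 63 kg × 7.2 L/kg = 453.6 L
LD = Vd × C = 453.6 × 14.3 = 6486 mg
CL = 0.693 × Vd / t½ = 0.693 × 453.6 / 17 = 18.49 L/h
Infusion rate = CL × Css = 18.49 × 14.3 = 264.4 mg/h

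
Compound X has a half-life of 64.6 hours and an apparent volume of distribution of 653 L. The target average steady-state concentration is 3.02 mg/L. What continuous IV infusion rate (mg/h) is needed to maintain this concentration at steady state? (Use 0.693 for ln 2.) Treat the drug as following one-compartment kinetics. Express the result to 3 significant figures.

CL = 0.693 × Vd / t½ = 0.693 × 653.0 / 64.6 = 7.005 L/h
Infusion rate = CL × Css = 7.005 × 3.02 = 21.16 mg/h

21.2 mg/h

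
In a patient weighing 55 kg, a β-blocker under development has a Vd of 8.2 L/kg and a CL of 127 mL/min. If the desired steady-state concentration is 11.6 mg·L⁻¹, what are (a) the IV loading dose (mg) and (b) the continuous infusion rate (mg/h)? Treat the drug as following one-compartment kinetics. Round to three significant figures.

(a) 5230 mg; (b) 88.4 mg/h

Vd = 8.2 L/kg × 55 kg = 451.0 L
Loading dose = Vd × C = 451.0 × 11.6 = 5232 mg
CL = 127 mL/min = 127 × 0.06 = 7.620 L/h
Maintenance infusion rate = CL × Css = 7.620 × 11.6 = 88.39 mg/h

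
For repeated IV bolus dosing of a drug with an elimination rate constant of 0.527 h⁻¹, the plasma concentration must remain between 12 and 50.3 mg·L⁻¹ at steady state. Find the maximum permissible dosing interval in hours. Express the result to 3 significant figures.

2.72 h

Between IV bolus doses, concentration decays as C = C₀·e^(−kτ), so C_peak/C_trough = e^(kτ).
τ_max = ln(C_peak/C_trough) / k = ln(50.3/12) / 0.5270 = 1.433 / 0.5270 = 2.719 h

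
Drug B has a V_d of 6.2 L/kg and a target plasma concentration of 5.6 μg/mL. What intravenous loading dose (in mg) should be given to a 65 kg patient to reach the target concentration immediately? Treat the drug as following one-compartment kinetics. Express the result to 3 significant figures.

Total Vd = 6.2 × 65 = 403.0 L
LD = Vd × C = 403.0 × 5.600 = 2257 mg

2260 mg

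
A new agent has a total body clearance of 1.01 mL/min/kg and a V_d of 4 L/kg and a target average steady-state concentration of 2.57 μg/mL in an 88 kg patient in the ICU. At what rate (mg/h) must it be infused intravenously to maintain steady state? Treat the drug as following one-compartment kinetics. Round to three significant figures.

CL = 1.01 mL/min/kg × 88 kg = 88.88 mL/min = 88.88 × 60/1000 = 5.333 L/h
Vd does not affect the maintenance rate; only clearance governs steady-state input.
R₀ = 5.333 × 2.57 = 13.71 mg/h

13.7 mg/h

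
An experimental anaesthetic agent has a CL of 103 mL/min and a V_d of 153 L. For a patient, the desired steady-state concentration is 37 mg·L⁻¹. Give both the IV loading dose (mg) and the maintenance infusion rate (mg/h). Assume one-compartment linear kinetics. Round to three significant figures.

LD = Vd · C_target = 153.0 × 37 = 5661 mg
Convert clearance: 103 mL/min × 60 min/h ÷ 1000 mL/L = 6.180 L/h
Maintenance: replace elimination → rate = CL × Css = 6.180 × 37 = 228.7 mg/h

(a) 5660 mg; (b) 229 mg/h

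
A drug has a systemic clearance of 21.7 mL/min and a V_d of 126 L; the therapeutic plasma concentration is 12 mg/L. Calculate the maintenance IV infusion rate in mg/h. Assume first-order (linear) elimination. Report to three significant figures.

CL = 21.7 mL/min × 60/1000 = 1.302 L/h
Infusion rate = CL · Css = 1.302 L/h × 12 mg/L = 15.62 mg/h

15.6 mg/h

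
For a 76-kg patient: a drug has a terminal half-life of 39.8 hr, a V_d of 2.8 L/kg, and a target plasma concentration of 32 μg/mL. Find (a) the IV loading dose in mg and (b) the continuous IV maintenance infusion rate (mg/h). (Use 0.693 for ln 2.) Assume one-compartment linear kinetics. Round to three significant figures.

Vd(total) = 76 kg × 2.8 L/kg = 212.8 L
LD = Vd × C = 212.8 × 32 = 6810 mg
CL = 0.693 × Vd / t½ = 0.693 × 212.8 / 39.8 = 3.705 L/h
Infusion rate = CL × Css = 3.705 × 32 = 118.6 mg/h

(a) 6810 mg; (b) 119 mg/h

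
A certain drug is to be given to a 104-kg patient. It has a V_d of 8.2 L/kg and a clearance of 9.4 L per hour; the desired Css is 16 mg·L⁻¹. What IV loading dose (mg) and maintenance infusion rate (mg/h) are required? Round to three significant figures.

(a) 13600 mg; (b) 150 mg/h

Total Vd = 8.2 × 104 = 852.8 L
Loading: fill Vd to C_target → 852.8 L × 16 mg/L = 13640 mg
Maintenance: replace elimination → rate = CL × Css = 9.400 × 16 = 150.4 mg/h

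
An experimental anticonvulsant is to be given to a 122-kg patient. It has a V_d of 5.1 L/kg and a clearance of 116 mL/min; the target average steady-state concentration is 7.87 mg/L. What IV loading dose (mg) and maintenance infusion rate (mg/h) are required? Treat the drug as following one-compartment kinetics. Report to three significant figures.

(a) 4900 mg; (b) 54.8 mg/h

Vd = 5.1 L/kg × 122 kg = 622.2 L
Loading: fill Vd to C_target → 622.2 L × 7.87 mg/L = 4897 mg
CL = 116 mL/min × 60/1000 = 6.960 L/h
Maintenance infusion rate = CL × Css = 6.960 × 7.87 = 54.78 mg/h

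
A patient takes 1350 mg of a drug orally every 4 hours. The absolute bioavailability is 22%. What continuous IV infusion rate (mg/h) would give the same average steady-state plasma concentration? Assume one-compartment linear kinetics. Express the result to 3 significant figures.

74.3 mg/h

Equivalent systemic input: infusion rate = F·D/τ.
Rate = 0.22 × 1350 / 4 = 74.25 mg/h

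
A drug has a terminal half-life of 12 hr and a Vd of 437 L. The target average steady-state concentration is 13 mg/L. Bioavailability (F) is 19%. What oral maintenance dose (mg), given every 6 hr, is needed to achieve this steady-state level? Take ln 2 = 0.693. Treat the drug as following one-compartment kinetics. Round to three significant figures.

10400 mg

CL = 0.693 × Vd / t½ = 0.693 × 437.0 / 12 = 25.24 L/h
D = CL × Css × τ / F = 25.24 × 13 × 6 / 0.19 = 10360 mg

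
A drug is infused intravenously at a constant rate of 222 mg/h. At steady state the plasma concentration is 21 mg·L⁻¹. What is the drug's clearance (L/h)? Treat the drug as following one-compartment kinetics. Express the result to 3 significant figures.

10.6 L/h

At steady state, infusion rate = CL × Css, so CL = rate / Css.
CL = 222 / 21 = 10.57 L/h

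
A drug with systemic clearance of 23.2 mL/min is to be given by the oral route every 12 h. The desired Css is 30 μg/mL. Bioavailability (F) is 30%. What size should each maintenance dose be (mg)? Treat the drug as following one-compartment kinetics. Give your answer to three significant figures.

1670 mg

Convert clearance: 23.2 mL/min × 60 min/h ÷ 1000 mL/L = 1.392 L/h
D = CL × Css × τ / F = 1.392 × 30 × 12 / 0.3 = 1670 mg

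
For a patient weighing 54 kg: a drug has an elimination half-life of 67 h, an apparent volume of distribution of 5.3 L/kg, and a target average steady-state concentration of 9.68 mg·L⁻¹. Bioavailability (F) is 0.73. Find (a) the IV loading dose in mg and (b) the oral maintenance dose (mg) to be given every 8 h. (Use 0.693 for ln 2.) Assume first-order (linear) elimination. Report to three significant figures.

(a) 2770 mg; (b) 314 mg

Vd(total) = 54 kg × 5.3 L/kg = 286.2 L
LD = Vd × C = 286.2 × 9.68 = 2770 mg
CL = 0.693 × Vd / t½ = 0.693 × 286.2 / 67 = 2.960 L/h
D = CL × Css × τ / F = 2.960 × 9.68 × 8 / 0.73 = 314.0 mg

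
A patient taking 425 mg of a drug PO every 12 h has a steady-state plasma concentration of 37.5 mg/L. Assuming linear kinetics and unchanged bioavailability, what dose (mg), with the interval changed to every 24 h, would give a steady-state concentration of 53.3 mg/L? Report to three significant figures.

With linear kinetics, Css is proportional to dose rate (D/τ) at fixed clearance.
D₂ = D₁ × (Css,target / Css,current) × (τ₂/τ₁) = 425 × (53.3/37.5) × (24/12) = 1208 mg

1210 mg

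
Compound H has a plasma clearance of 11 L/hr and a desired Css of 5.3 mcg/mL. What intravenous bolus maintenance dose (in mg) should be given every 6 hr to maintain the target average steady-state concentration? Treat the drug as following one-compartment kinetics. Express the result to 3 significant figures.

350 mg

D = CL × Css × τ = 11.00 × 5.3 × 6 = 349.8 mg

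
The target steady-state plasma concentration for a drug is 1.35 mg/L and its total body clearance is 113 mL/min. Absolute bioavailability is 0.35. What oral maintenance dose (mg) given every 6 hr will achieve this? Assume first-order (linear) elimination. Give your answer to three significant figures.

Convert clearance: 113 mL/min × 60 min/h ÷ 1000 mL/L = 6.780 L/h
D = CL × Css × τ / F = 6.780 × 1.35 × 6 / 0.35 = 156.9 mg

157 mg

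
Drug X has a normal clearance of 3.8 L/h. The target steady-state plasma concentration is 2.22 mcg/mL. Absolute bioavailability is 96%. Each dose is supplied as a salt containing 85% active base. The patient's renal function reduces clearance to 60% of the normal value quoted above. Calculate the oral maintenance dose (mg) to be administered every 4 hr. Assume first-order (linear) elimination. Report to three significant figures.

Patient clearance = 0.6 × 3.800 = 2.280 L/h
D = CL × Css × τ / F / S = 2.280 × 2.22 × 4 / 0.96 / 0.85 = 24.81 mg

24.8 mg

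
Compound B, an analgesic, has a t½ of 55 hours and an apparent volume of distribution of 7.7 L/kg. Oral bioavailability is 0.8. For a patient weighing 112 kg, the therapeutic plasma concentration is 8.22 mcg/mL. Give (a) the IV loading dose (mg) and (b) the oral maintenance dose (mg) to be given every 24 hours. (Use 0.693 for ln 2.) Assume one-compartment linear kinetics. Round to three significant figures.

(a) 7090 mg; (b) 2680 mg

Vd(total) = 112 kg × 7.7 L/kg = 862.4 L
LD = Vd × C = 862.4 × 8.22 = 7089 mg
CL = 0.693 × Vd / t½ = 0.693 × 862.4 / 55 = 10.87 L/h
D = CL × Css × τ / F = 10.87 × 8.22 × 24 / 0.8 = 2681 mg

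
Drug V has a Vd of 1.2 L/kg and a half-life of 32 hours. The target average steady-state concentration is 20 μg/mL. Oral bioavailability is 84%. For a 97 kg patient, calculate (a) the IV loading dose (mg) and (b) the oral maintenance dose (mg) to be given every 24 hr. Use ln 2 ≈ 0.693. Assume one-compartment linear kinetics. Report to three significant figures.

Vd = 1.2 L/kg × 97 kg = 116.4 L
LD = Vd × C = 116.4 × 20 = 2328 mg
CL = 0.693 × Vd / t½ = 0.693 × 116.4 / 32 = 2.521 L/h
D = CL × Css × τ / F = 2.521 × 20 × 24 / 0.84 = 1441 mg

(a) 2330 mg; (b) 1440 mg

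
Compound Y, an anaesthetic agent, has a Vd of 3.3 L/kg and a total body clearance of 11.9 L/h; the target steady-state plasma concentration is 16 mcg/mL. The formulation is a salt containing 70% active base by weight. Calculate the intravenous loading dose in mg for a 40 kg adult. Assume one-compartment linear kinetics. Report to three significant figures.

3020 mg

Vd = 3.3 L/kg × 40 kg = 132.0 L
LD = Vd × C / S = 132.0 × 16.00 / 0.7 = 3017 mg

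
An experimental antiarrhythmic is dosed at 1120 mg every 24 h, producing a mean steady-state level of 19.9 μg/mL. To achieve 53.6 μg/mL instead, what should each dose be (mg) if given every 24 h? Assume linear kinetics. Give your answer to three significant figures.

For first-order elimination, Css ∝ F·D/(CL·τ); F and CL are unchanged, so Css ∝ D/τ.
D₂ = D₁ × (Css,target / Css,current) = 1120 × 53.6/19.9 = 3017 mg

3020 mg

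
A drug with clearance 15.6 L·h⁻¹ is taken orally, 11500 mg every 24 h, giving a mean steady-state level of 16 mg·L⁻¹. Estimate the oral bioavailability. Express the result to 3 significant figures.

0.521

F·D/τ = CL·Css at steady state → F = CL·Css·τ / D.
F = 15.6 × 16 × 24 / 11500 = 0.521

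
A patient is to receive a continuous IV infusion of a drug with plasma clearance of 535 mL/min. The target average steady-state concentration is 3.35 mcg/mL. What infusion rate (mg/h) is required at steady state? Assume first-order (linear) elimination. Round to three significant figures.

108 mg/h

Convert clearance: 535 mL/min × 60 min/h ÷ 1000 mL/L = 32.10 L/h
Infusion rate = CL · Css = 32.10 L/h × 3.35 mg/L = 107.5 mg/h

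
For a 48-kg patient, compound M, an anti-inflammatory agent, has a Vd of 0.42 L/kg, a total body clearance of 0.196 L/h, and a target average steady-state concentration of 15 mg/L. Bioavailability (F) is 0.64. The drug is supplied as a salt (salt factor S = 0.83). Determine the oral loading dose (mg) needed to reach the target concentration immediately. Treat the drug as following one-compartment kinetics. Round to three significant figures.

Total Vd = 0.42 × 48 = 20.16 L
LD = Vd × C / F / S = 20.16 × 15.00 / 0.64 / 0.83 = 569.3 mg

569 mg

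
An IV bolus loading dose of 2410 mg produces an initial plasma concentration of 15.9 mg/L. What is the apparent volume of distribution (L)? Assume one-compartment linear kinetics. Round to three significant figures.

Immediately after an IV bolus, C₀ = Dose / Vd, so Vd = Dose / C₀.
Vd = 2410 / 15.9 = 151.6 L

152 L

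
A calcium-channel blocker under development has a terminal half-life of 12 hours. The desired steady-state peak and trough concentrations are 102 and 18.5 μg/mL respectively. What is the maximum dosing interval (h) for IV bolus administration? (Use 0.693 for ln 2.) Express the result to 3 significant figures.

29.6 h

k = 0.693 / t½ = 0.693 / 12 = 0.05775 h⁻¹
Between IV bolus doses, concentration decays as C = C₀·e^(−kτ), so C_peak/C_trough = e^(kτ).
τ_max = ln(C_peak/C_trough) / k = ln(102/18.5) / 0.05775 = 1.707 / 0.05775 = 29.56 h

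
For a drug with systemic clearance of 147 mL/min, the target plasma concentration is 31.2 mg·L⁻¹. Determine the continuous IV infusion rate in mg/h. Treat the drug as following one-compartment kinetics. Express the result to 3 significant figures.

CL = 147 mL/min = 147 × 0.06 = 8.820 L/h
At steady state, infusion rate equals elimination rate: rate in = CL × Css.
R₀ = 8.820 × 31.2 = 275.2 mg/h

275 mg/h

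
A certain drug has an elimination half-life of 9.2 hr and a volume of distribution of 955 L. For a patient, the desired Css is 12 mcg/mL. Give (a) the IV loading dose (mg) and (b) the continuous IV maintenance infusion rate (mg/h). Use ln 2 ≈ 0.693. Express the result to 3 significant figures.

LD = Vd × C = 955.0 × 12 = 11460 mg
CL = 0.693 × Vd / t½ = 0.693 × 955.0 / 9.2 = 71.94 L/h
Infusion rate = CL × Css = 71.94 × 12 = 863.3 mg/h

(a) 11500 mg; (b) 863 mg/h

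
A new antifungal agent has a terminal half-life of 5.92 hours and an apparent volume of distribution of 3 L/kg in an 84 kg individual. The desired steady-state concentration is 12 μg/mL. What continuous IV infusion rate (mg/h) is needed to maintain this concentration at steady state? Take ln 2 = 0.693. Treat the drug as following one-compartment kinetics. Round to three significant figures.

354 mg/h

Vd(total) = 84 kg × 3 L/kg = 252.0 L
CL = ln 2 · Vd / t½ = 0.693 × 252.0 / 5.92 = 29.50 L/h
Infusion rate = CL × Css = 29.50 × 12 = 354.0 mg/h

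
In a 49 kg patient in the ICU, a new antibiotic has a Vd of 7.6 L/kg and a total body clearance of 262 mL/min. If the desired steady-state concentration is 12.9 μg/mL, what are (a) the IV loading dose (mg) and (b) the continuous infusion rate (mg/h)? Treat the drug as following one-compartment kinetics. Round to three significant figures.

Total Vd = 7.6 × 49 = 372.4 L
LD = Vd · C_target = 372.4 × 12.9 = 4804 mg
CL = 262 mL/min = 262 × 0.06 = 15.72 L/h
Maintenance: replace elimination → rate = CL × Css = 15.72 × 12.9 = 202.8 mg/h

(a) 4800 mg; (b) 203 mg/h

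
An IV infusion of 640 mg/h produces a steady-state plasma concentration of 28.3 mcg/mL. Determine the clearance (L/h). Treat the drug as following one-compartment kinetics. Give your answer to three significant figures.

22.6 L/h

At steady state, infusion rate = CL × Css, so CL = rate / Css.
CL = 640 / 28.3 = 22.61 L/h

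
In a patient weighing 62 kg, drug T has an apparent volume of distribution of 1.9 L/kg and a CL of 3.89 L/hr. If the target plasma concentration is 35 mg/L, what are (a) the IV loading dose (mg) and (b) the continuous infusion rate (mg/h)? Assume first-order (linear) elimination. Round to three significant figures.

(a) 4120 mg; (b) 136 mg/h

Vd = 1.9 L/kg × 62 kg = 117.8 L
LD = Vd · C_target = 117.8 × 35 = 4123 mg
Maintenance infusion rate = CL × Css = 3.890 × 35 = 136.2 mg/h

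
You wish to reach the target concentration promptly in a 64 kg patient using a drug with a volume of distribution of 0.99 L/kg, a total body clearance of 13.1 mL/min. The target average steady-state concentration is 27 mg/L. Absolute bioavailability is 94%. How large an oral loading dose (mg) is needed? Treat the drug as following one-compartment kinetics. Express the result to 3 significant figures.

1820 mg

Vd(total) = 64 kg × 0.99 L/kg = 63.36 L
LD = Vd × C / F = 63.36 × 27.00 / 0.94 = 1820 mg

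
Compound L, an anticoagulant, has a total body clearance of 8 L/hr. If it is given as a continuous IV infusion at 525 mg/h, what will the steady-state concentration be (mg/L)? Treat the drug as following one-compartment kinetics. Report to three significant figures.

Css = rate / CL = 525 / 8.000 = 65.63 mg/L

65.6 mg/L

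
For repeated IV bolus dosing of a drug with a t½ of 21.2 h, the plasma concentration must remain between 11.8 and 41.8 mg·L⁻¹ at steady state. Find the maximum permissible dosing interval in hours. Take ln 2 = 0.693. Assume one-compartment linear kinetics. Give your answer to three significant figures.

38.7 h

k = 0.693 / t½ = 0.693 / 21.2 = 0.03269 h⁻¹
Between IV bolus doses, concentration decays as C = C₀·e^(−kτ), so C_peak/C_trough = e^(kτ).
τ_max = ln(C_peak/C_trough) / k = ln(41.8/11.8) / 0.03269 = 1.265 / 0.03269 = 38.70 h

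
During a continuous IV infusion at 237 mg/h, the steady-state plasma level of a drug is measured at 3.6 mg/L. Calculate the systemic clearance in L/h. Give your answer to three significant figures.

65.8 L/h

At steady state, infusion rate = CL × Css, so CL = rate / Css.
CL = 237 / 3.6 = 65.83 L/h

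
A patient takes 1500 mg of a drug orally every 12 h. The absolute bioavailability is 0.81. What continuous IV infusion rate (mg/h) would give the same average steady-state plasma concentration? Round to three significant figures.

Equivalent systemic input: infusion rate = F·D/τ.
Rate = 0.81 × 1500 / 12 = 101.3 mg/h

101 mg/h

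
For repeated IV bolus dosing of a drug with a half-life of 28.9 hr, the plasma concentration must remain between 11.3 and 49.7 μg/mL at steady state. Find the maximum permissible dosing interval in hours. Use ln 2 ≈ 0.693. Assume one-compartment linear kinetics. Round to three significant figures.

k = 0.693 / t½ = 0.693 / 28.9 = 0.02398 h⁻¹
Between IV bolus doses, concentration decays as C = C₀·e^(−kτ), so C_peak/C_trough = e^(kτ).
τ_max = ln(C_peak/C_trough) / k = ln(49.7/11.3) / 0.02398 = 1.481 / 0.02398 = 61.76 h

61.8 h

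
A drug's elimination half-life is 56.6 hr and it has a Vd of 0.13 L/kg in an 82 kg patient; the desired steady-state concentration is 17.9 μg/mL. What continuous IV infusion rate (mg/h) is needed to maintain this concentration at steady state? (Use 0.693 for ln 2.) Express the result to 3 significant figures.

2.34 mg/h

Vd = 0.13 L/kg × 82 kg = 10.66 L
k = 0.693/56.6 = 0.01224 h⁻¹, so CL = k·Vd = 0.01224 × 10.66 = 0.1305 L/h
Infusion rate = CL × Css = 0.1305 × 17.9 = 2.336 mg/h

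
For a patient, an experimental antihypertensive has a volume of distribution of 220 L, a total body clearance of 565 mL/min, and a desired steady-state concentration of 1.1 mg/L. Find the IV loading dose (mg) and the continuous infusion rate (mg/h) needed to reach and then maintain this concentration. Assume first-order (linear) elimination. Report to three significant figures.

LD = Vd · C_target = 220.0 × 1.1 = 242.0 mg
CL = 565 mL/min × 60/1000 = 33.90 L/h
Maintenance: replace elimination → rate = CL × Css = 33.90 × 1.1 = 37.29 mg/h

(a) 242 mg; (b) 37.3 mg/h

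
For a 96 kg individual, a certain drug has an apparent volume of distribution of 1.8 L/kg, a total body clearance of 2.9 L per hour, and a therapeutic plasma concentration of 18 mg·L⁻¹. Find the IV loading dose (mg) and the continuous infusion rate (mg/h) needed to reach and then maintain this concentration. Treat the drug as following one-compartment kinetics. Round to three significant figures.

Vd = 1.8 L/kg × 96 kg = 172.8 L
Loading: fill Vd to C_target → 172.8 L × 18 mg/L = 3110 mg
Maintenance infusion rate = CL × Css = 2.900 × 18 = 52.20 mg/h

(a) 3110 mg; (b) 52.2 mg/h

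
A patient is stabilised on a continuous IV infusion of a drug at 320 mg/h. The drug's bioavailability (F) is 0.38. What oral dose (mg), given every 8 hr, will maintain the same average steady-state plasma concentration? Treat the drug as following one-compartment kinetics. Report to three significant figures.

To maintain the same Css, the systemic dosing rate must be unchanged: F·D/τ = infusion rate.
D = rate × τ / F = 320 × 8 / 0.38 = 6737 mg

6740 mg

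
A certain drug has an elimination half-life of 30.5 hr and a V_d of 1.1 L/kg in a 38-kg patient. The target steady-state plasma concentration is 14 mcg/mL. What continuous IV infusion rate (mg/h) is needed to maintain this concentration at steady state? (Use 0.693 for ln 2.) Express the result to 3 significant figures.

Vd = 1.1 L/kg × 38 kg = 41.80 L
CL = ln 2 · Vd / t½ = 0.693 × 41.80 / 30.5 = 0.9498 L/h
Infusion rate = CL × Css = 0.9498 × 14 = 13.30 mg/h

13.3 mg/h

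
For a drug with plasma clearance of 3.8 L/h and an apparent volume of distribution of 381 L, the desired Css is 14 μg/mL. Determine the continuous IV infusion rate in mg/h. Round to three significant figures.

Infusion rate = CL · Css = 3.800 L/h × 14 mg/L = 53.20 mg/h

53.2 mg/h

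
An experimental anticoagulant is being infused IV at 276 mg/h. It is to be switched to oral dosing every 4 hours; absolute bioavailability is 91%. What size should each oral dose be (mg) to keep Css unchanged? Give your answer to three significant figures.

To maintain the same Css, the systemic dosing rate must be unchanged: F·D/τ = infusion rate.
D = rate × τ / F = 276 × 4 / 0.91 = 1213 mg

1210 mg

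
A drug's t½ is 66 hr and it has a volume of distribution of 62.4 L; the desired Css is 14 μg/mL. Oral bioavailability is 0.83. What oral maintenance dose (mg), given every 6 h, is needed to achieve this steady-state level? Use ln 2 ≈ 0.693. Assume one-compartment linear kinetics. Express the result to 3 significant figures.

66.3 mg

CL = ln 2 · Vd / t½ = 0.693 × 62.40 / 66 = 0.6552 L/h
D = CL × Css × τ / F = 0.6552 × 14 × 6 / 0.83 = 66.31 mg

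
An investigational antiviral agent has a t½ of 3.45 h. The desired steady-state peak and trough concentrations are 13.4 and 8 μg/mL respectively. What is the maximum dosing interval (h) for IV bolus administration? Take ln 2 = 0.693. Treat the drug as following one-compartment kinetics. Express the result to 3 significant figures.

k = 0.693 / t½ = 0.693 / 3.45 = 0.2009 h⁻¹
Between IV bolus doses, concentration decays as C = C₀·e^(−kτ), so C_peak/C_trough = e^(kτ).
τ_max = ln(C_peak/C_trough) / k = ln(13.4/8) / 0.2009 = 0.5158 / 0.2009 = 2.567 h

2.57 h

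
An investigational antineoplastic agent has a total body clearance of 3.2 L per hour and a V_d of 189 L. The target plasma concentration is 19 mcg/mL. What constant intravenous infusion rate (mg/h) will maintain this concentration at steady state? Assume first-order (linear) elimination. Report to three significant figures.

60.8 mg/h

Infusion rate = CL · Css = 3.200 L/h × 19 mg/L = 60.80 mg/h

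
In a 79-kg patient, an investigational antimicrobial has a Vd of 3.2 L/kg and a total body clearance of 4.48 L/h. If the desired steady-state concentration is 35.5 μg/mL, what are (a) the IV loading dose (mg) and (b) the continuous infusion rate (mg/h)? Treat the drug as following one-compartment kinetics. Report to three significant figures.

Vd = 3.2 L/kg × 79 kg = 252.8 L
Loading: fill Vd to C_target → 252.8 L × 35.5 mg/L = 8974 mg
Maintenance infusion rate = CL × Css = 4.480 × 35.5 = 159.0 mg/h

(a) 8970 mg; (b) 159 mg/h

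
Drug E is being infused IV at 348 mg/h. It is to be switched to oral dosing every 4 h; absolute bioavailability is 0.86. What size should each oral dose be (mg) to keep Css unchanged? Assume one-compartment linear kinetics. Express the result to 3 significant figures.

1620 mg

To maintain the same Css, the systemic dosing rate must be unchanged: F·D/τ = infusion rate.
D = rate × τ / F = 348 × 4 / 0.86 = 1619 mg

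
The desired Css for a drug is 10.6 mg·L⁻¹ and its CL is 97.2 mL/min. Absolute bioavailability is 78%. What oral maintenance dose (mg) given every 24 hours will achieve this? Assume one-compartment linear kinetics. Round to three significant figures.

CL = 97.2 mL/min × 60/1000 = 5.832 L/h
D = CL × Css × τ / F = 5.832 × 10.6 × 24 / 0.78 = 1902 mg

1900 mg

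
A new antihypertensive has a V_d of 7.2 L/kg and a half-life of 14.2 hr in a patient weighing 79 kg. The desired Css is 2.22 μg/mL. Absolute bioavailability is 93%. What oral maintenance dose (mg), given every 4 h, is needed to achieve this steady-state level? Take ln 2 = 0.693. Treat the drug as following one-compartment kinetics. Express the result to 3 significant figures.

Vd = 7.2 L/kg × 79 kg = 568.8 L
k = 0.693/14.2 = 0.04880 h⁻¹, so CL = k·Vd = 0.04880 × 568.8 = 27.76 L/h
D = CL × Css × τ / F = 27.76 × 2.22 × 4 / 0.93 = 265.1 mg

265 mg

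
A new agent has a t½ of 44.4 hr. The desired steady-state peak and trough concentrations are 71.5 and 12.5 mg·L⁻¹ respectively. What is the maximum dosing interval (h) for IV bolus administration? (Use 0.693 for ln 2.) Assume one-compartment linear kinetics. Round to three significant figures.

k = 0.693 / t½ = 0.693 / 44.4 = 0.01561 h⁻¹
Between IV bolus doses, concentration decays as C = C₀·e^(−kτ), so C_peak/C_trough = e^(kτ).
τ_max = ln(C_peak/C_trough) / k = ln(71.5/12.5) / 0.01561 = 1.744 / 0.01561 = 111.7 h

112 h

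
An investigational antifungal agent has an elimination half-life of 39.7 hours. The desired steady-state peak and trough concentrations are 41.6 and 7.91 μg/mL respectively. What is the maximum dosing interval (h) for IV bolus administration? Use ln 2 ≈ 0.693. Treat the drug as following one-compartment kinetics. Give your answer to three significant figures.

95.1 h

k = 0.693 / t½ = 0.693 / 39.7 = 0.01746 h⁻¹
Between IV bolus doses, concentration decays as C = C₀·e^(−kτ), so C_peak/C_trough = e^(kτ).
τ_max = ln(C_peak/C_trough) / k = ln(41.6/7.91) / 0.01746 = 1.660 / 0.01746 = 95.07 h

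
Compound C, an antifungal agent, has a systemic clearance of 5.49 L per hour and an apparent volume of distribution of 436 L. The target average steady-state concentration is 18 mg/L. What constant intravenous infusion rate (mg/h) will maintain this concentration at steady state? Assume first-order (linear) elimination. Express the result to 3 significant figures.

At steady state, infusion rate equals elimination rate: rate in = CL × Css.
R₀ = 5.490 × 18 = 98.82 mg/h

98.8 mg/h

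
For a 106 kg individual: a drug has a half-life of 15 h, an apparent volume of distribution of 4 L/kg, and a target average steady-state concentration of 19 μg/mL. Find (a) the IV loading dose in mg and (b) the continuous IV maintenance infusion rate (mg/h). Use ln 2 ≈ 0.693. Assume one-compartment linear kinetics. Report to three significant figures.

Vd = 4 L/kg × 106 kg = 424.0 L
LD = Vd × C = 424.0 × 19 = 8056 mg
CL = 0.693 × Vd / t½ = 0.693 × 424.0 / 15 = 19.59 L/h
Infusion rate = CL × Css = 19.59 × 19 = 372.2 mg/h

(a) 8060 mg; (b) 372 mg/h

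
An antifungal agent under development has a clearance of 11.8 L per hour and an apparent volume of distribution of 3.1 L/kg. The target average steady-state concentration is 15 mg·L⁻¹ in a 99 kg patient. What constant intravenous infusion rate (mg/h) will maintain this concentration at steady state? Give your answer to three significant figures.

Maintenance depends on clearance, not Vd — rate in must match rate out.
R₀ = 11.80 × 15 = 177.0 mg/h

177 mg/h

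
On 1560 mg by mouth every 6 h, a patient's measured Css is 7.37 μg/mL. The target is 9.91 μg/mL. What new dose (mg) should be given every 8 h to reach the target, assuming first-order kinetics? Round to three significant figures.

For first-order elimination, Css ∝ F·D/(CL·τ); F and CL are unchanged, so Css ∝ D/τ.
D₂ = D₁ × (Css,target / Css,current) × (τ₂/τ₁) = 1560 × (9.91/7.37) × (8/6) = 2797 mg

2800 mg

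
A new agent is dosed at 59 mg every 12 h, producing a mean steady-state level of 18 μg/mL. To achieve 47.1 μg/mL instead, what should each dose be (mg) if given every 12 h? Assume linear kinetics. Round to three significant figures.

With linear kinetics, Css is proportional to dose rate (D/τ) at fixed clearance.
D₂ = D₁ × (Css,target / Css,current) = 59 × 47.1/18 = 154.4 mg

154 mg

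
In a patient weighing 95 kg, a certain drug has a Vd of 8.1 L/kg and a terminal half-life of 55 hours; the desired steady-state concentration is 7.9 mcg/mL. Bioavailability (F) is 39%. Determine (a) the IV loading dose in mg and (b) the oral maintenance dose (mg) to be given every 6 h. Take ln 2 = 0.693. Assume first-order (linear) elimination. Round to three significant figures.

(a) 6080 mg; (b) 1180 mg

Vd = 8.1 L/kg × 95 kg = 769.5 L
LD = Vd × C = 769.5 × 7.9 = 6079 mg
CL = 0.693 × Vd / t½ = 0.693 × 769.5 / 55 = 9.696 L/h
D = CL × Css × τ / F = 9.696 × 7.9 × 6 / 0.39 = 1178 mg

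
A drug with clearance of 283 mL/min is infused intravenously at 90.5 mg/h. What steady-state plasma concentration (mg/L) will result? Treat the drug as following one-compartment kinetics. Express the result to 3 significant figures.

5.33 mg/L

CL = 283 mL/min = 283 × 0.06 = 16.98 L/h
Css = rate / CL = 90.5 / 16.98 = 5.330 mg/L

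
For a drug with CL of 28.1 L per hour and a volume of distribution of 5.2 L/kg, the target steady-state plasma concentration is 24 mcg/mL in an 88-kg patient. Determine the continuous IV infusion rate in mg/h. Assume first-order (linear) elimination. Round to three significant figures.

674 mg/h

R₀ = 28.10 × 24 = 674.4 mg/h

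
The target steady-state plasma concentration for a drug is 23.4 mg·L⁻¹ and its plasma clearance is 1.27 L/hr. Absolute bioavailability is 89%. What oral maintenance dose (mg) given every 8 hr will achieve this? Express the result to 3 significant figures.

D = CL × Css × τ / F = 1.270 × 23.4 × 8 / 0.89 = 267.1 mg

267 mg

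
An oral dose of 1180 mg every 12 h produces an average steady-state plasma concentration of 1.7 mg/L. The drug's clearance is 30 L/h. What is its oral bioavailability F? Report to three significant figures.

0.519

F·D/τ = CL·Css at steady state → F = CL·Css·τ / D.
F = 30 × 1.7 × 12 / 1180 = 0.519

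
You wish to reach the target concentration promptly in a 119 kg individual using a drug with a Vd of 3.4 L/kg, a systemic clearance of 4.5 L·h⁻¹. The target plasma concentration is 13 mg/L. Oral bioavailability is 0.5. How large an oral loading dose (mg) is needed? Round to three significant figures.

Vd(total) = 119 kg × 3.4 L/kg = 404.6 L
The loading dose fills Vd to the target concentration.
LD = Vd × C / F = 404.6 × 13.00 / 0.5 = 10520 mg

10500 mg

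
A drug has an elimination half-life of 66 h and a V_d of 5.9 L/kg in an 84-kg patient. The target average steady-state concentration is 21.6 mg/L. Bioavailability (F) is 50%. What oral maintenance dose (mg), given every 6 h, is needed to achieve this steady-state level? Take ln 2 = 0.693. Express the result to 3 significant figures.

1350 mg

Vd = 5.9 L/kg × 84 kg = 495.6 L
k = 0.693/66 = 0.01050 h⁻¹, so CL = k·Vd = 0.01050 × 495.6 = 5.204 L/h
D = CL × Css × τ / F = 5.204 × 21.6 × 6 / 0.5 = 1349 mg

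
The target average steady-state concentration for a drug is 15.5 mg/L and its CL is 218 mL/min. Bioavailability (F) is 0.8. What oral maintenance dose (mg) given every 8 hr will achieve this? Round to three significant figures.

CL = 218 mL/min × 60/1000 = 13.08 L/h
D = CL × Css × τ / F = 13.08 × 15.5 × 8 / 0.8 = 2027 mg

2030 mg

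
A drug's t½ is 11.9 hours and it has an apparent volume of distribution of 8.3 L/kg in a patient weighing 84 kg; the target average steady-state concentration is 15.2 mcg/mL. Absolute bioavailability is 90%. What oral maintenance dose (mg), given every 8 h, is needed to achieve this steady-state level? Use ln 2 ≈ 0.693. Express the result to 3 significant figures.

5490 mg

Total Vd = 8.3 × 84 = 697.2 L
k = 0.693/11.9 = 0.05824 h⁻¹, so CL = k·Vd = 0.05824 × 697.2 = 40.60 L/h
D = CL × Css × τ / F = 40.60 × 15.2 × 8 / 0.9 = 5486 mg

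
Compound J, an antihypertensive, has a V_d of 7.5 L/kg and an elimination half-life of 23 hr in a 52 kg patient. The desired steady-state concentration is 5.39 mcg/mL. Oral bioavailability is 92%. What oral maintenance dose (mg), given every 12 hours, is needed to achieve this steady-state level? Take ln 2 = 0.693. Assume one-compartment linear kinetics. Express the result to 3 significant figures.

826 mg

Vd = 7.5 L/kg × 52 kg = 390.0 L
CL = 0.693 × Vd / t½ = 0.693 × 390.0 / 23 = 11.75 L/h
D = CL × Css × τ / F = 11.75 × 5.39 × 12 / 0.92 = 826.1 mg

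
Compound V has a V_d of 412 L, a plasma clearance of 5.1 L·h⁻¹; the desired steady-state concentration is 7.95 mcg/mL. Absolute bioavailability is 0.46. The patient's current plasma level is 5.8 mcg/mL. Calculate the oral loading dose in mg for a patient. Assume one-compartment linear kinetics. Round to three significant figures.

1930 mg

Concentration deficit ΔC = 7.95 − 5.8 = 2.150 mg/L
LD = Vd × ΔC / F = 412.0 × 2.150 / 0.46 = 1926 mg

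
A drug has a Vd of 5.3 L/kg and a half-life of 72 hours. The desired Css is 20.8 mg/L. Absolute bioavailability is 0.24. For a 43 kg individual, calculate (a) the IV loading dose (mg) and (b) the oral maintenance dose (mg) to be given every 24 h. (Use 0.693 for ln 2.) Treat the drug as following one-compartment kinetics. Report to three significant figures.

(a) 4740 mg; (b) 4560 mg

Vd = 5.3 L/kg × 43 kg = 227.9 L
LD = Vd × C = 227.9 × 20.8 = 4740 mg
CL = 0.693 × Vd / t½ = 0.693 × 227.9 / 72 = 2.194 L/h
D = CL × Css × τ / F = 2.194 × 20.8 × 24 / 0.24 = 4564 mg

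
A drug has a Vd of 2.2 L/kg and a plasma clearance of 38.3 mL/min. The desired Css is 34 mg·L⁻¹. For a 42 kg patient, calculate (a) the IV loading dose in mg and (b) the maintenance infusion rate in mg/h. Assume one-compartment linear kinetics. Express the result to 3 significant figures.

(a) 3140 mg; (b) 78.1 mg/h

Vd = 2.2 L/kg × 42 kg = 92.40 L
Loading dose = Vd × C = 92.40 × 34 = 3142 mg
CL = 38.3 mL/min = 38.3 × 0.06 = 2.298 L/h
Infusion rate = 2.298 L/h × 34 mg/L = 78.13 mg/h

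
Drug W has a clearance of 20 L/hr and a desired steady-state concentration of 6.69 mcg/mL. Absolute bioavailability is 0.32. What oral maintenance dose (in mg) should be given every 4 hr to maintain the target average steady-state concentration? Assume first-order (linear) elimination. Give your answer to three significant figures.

D = CL × Css × τ / F = 20.00 × 6.69 × 4 / 0.32 = 1673 mg

1670 mg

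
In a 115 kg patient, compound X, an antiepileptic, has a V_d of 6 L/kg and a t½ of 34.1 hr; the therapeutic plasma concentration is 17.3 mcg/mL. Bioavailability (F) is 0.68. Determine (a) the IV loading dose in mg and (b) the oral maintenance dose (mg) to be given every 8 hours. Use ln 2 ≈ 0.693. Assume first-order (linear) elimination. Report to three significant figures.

Total Vd = 6 × 115 = 690.0 L
LD = Vd × C = 690.0 × 17.3 = 11940 mg
CL = 0.693 × Vd / t½ = 0.693 × 690.0 / 34.1 = 14.02 L/h
D = CL × Css × τ / F = 14.02 × 17.3 × 8 / 0.68 = 2853 mg

(a) 11900 mg; (b) 2850 mg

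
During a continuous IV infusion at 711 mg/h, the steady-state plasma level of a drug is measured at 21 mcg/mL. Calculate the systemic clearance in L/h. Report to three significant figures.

At steady state, infusion rate = CL × Css, so CL = rate / Css.
CL = 711 / 21 = 33.86 L/h

33.9 L/h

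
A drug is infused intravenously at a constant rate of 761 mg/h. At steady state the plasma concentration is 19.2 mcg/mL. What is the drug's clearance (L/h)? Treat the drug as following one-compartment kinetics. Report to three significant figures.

39.6 L/h

At steady state, infusion rate = CL × Css, so CL = rate / Css.
CL = 761 / 19.2 = 39.64 L/h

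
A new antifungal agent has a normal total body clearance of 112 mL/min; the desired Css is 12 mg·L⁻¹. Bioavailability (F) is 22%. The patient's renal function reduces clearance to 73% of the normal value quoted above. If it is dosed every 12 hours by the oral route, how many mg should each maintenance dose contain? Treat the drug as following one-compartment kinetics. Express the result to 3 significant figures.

CL = 112 mL/min = 112 × 0.06 = 6.720 L/h
Patient clearance = 0.73 × 6.720 = 4.906 L/h
D = CL × Css × τ / F = 4.906 × 12 × 12 / 0.22 = 3211 mg

3210 mg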